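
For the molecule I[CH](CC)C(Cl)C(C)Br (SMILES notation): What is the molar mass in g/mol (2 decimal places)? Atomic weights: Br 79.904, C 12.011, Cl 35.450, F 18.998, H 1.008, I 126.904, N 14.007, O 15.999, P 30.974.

325.41 g/mol

First, the molecular formula is C6H11BrClI (counting implicit H from valence).
  Br: 1 × 79.904 = 79.904
  C: 6 × 12.011 = 72.066
  Cl: 1 × 35.450 = 35.450
  H: 11 × 1.008 = 11.088
  I: 1 × 126.904 = 126.904
Sum: 1×79.904 + 6×12.011 + 1×35.450 + 11×1.008 + 1×126.904 = 325.412 → 325.41 g/mol.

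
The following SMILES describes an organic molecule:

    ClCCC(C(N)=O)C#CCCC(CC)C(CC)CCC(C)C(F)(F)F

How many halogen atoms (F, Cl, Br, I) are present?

Halogen atoms appear at heavy-atom positions 1, 23, 24, 25 (1×Cl, 3×F).
Other groups present: 1 alkyne, 1 amide.
Halogen count: 4.

4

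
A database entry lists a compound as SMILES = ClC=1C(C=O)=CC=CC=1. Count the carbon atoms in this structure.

Count every carbon token in the SMILES (each C, including those in ring-closure positions and inside branches).
Carbon count: 7.

7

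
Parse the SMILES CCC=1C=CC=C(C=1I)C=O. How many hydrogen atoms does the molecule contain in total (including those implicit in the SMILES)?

9

Walk through each heavy atom and fill implicit hydrogens from standard valence (C 4, N 3, O 2, S 2, halogen 1):
  atom 1: C, bond orders sum to 1 (valence 4) → 3 H
  atom 2: C, bond orders sum to 2 (valence 4) → 2 H
  atom 3: C, bond orders sum to 4 (valence 4) → 0 H
  atom 4: C, bond orders sum to 3 (valence 4) → 1 H
  atom 5: C, bond orders sum to 3 (valence 4) → 1 H
  atom 6: C, bond orders sum to 3 (valence 4) → 1 H
  atom 7: C, bond orders sum to 4 (valence 4) → 0 H
  atom 8: C, bond orders sum to 4 (valence 4) → 0 H
  atom 9: I (halogen, monovalent) → 0 H
  atom 10: C, bond orders sum to 3 (valence 4) → 1 H
  atom 11: O, bond orders sum to 2 (valence 2) → 0 H
Total hydrogens: 9.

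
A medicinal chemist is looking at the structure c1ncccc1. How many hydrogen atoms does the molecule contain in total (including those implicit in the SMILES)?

Walk through each heavy atom and fill implicit hydrogens from standard valence (C 4, N 3, O 2, S 2, halogen 1); for lowercase aromatic atoms, an aromatic c carries 1 H when it has two neighbours and 0 H with three, and aromatic n carries 0 H:
  atom 1: aromatic c, 2 neighbours → 1 H
  atom 2: aromatic n, 2 neighbours → 0 H
  atom 3: aromatic c, 2 neighbours → 1 H
  atom 4: aromatic c, 2 neighbours → 1 H
  atom 5: aromatic c, 2 neighbours → 1 H
  atom 6: aromatic c, 2 neighbours → 1 H
Total hydrogens: 5.

5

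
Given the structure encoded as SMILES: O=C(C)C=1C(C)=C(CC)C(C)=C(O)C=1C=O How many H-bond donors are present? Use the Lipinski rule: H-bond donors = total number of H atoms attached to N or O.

Donors: find every N or O and count the H atoms it carries.
  atom 1 (O): bond orders sum to 2 → 0 H
  atom 13 (O): bond orders sum to 1 → 1 H
  atom 16 (O): bond orders sum to 2 → 0 H
Lipinski HBD = 1.

1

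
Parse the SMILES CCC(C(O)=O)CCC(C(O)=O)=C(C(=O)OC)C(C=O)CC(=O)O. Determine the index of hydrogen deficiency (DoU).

6

Molecular formula: C15H20O9.
DoU = (2C + 2 + N − H − X) / 2, where X is the halogen count and O/S are ignored.
    = (2·15 + 2 + 0 − 20 − 0) / 2 = 12 / 2 = 6.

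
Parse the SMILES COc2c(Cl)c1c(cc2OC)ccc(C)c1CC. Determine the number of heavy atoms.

18

Every atom symbol written in the SMILES (organic subset) is one heavy atom; implicit H are not written.
Heavy atoms by element → C:15, Cl:1, O:2.
Total: 18.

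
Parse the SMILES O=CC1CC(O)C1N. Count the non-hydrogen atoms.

Every atom symbol written in the SMILES (organic subset) is one heavy atom; implicit H are not written.
Heavy atoms by element → C:5, N:1, O:2.
Total: 8.

8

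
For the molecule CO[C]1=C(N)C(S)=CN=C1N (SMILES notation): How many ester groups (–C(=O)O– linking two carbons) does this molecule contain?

0

Scan the SMILES for the ester motif — none present.
Groups that are present: 1 ether, 2 primary amine, 1 thiol.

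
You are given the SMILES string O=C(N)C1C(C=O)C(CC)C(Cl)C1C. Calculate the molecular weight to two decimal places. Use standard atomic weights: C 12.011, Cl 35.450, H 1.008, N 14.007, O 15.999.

217.69 g/mol

First, the molecular formula is C10H16ClNO2 (counting implicit H from valence).
  C: 10 × 12.011 = 120.110
  Cl: 1 × 35.450 = 35.450
  H: 16 × 1.008 = 16.128
  N: 1 × 14.007 = 14.007
  O: 2 × 15.999 = 31.998
Sum: 10×12.011 + 1×35.450 + 16×1.008 + 1×14.007 + 2×15.999 = 217.693 → 217.69 g/mol.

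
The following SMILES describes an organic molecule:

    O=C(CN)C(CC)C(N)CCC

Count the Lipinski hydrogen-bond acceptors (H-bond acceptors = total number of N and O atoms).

3

N atoms: 2; O atoms: 1.
Lipinski HBA = 2 + 1 = 3.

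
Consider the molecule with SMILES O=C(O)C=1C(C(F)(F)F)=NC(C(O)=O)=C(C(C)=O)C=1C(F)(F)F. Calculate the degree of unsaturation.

7

Degree of unsaturation = (number of rings) + (number of π bonds).
Ring closures in the SMILES: 1.
π bonds: 6 double bonds (each 1 DoU) → 6 DoU from unsaturation.
Total DoU = 1 + 6 = 7.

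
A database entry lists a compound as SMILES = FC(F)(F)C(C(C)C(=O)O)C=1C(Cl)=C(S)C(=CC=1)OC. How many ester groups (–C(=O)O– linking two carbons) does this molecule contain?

0

Scan the SMILES for the ester motif — none present.
Groups that are present: 1 carboxylic acid, 1 ether, 1 thiol.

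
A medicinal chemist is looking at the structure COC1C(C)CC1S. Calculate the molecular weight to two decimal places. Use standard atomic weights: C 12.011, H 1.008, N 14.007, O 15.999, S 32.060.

First, the molecular formula is C6H12OS (counting implicit H from valence).
  C: 6 × 12.011 = 72.066
  H: 12 × 1.008 = 12.096
  O: 1 × 15.999 = 15.999
  S: 1 × 32.060 = 32.060
Sum: 6×12.011 + 12×1.008 + 1×15.999 + 1×32.060 = 132.221 → 132.22 g/mol.

132.22 g/mol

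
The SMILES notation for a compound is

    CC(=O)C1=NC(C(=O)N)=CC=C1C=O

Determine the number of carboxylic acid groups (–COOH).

Scan the SMILES for the carboxylic acid motif — none present.
Groups that are present: 1 aldehyde, 1 amide, 1 ketone.

0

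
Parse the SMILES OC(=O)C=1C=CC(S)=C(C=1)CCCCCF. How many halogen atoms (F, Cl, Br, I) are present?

1

Halogen atoms appear at heavy-atom position 16 (1×F).
Other groups present: 1 carboxylic acid, 1 thiol.
Halogen count: 1.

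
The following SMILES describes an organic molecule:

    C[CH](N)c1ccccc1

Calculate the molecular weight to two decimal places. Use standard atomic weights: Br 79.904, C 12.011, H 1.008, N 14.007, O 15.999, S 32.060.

First, the molecular formula is C8H11N (counting implicit H from valence).
  C: 8 × 12.011 = 96.088
  H: 11 × 1.008 = 11.088
  N: 1 × 14.007 = 14.007
Sum: 8×12.011 + 11×1.008 + 1×14.007 = 121.183 → 121.18 g/mol.

121.18 g/mol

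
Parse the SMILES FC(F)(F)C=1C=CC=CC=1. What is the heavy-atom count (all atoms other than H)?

Every atom symbol written in the SMILES (organic subset) is one heavy atom; implicit H are not written.
Heavy atoms by element → C:7, F:3.
Total: 10.

10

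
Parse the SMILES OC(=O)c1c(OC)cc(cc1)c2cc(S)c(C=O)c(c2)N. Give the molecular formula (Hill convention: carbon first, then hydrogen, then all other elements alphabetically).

Walk through each heavy atom and fill implicit hydrogens from standard valence (C 4, N 3, O 2, S 2, halogen 1); for lowercase aromatic atoms, an aromatic c carries 1 H when it has two neighbours and 0 H with three, and aromatic n carries 0 H:
  atom 1: O, bond orders sum to 1 (valence 2) → 1 H
  atom 2: C, bond orders sum to 4 (valence 4) → 0 H
  atom 3: O, bond orders sum to 2 (valence 2) → 0 H
  atom 4: aromatic c, 3 neighbours → 0 H
  atom 5: aromatic c, 3 neighbours → 0 H
  atom 6: O, bond orders sum to 2 (valence 2) → 0 H
  atom 7: C, bond orders sum to 1 (valence 4) → 3 H
  atom 8: aromatic c, 2 neighbours → 1 H
  atom 9: aromatic c, 3 neighbours → 0 H
  atom 10: aromatic c, 2 neighbours → 1 H
  atom 11: aromatic c, 2 neighbours → 1 H
  atom 12: aromatic c, 3 neighbours → 0 H
  atom 13: aromatic c, 2 neighbours → 1 H
  atom 14: aromatic c, 3 neighbours → 0 H
  atom 15: S, bond orders sum to 1 (valence 2) → 1 H
  atom 16: aromatic c, 3 neighbours → 0 H
  atom 17: C, bond orders sum to 3 (valence 4) → 1 H
  atom 18: O, bond orders sum to 2 (valence 2) → 0 H
  atom 19: aromatic c, 3 neighbours → 0 H
  atom 20: aromatic c, 2 neighbours → 1 H
  atom 21: N, bond orders sum to 1 (valence 3) → 2 H
Totals → C:15, H:13, N:1, O:4, S:1.
In Hill order: C15H13NO4S.

C15H13NO4S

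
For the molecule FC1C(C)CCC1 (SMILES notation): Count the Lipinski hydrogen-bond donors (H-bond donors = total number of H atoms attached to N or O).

Donors: find every N or O and count the H atoms it carries.
  (no N or O atoms present)
Lipinski HBD = 0.

0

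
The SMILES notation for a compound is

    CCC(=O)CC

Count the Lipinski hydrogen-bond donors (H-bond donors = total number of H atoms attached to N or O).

Donors: find every N or O and count the H atoms it carries.
  atom 4 (O): bond orders sum to 2 → 0 H
Lipinski HBD = 0.

0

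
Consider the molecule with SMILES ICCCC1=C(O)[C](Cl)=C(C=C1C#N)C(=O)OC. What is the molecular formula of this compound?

Walk through each heavy atom and fill implicit hydrogens from standard valence (C 4, N 3, O 2, S 2, halogen 1):
  atom 1: I (halogen, monovalent) → 0 H
  atom 2: C, bond orders sum to 2 (valence 4) → 2 H
  atom 3: C, bond orders sum to 2 (valence 4) → 2 H
  atom 4: C, bond orders sum to 2 (valence 4) → 2 H
  atom 5: C, bond orders sum to 4 (valence 4) → 0 H
  atom 6: C, bond orders sum to 4 (valence 4) → 0 H
  atom 7: O, bond orders sum to 1 (valence 2) → 1 H
  atom 8: C with explicit H count 0
  atom 9: Cl (halogen, monovalent) → 0 H
  atom 10: C, bond orders sum to 4 (valence 4) → 0 H
  atom 11: C, bond orders sum to 3 (valence 4) → 1 H
  atom 12: C, bond orders sum to 4 (valence 4) → 0 H
  atom 13: C, bond orders sum to 4 (valence 4) → 0 H
  atom 14: N, bond orders sum to 3 (valence 3) → 0 H
  atom 15: C, bond orders sum to 4 (valence 4) → 0 H
  atom 16: O, bond orders sum to 2 (valence 2) → 0 H
  atom 17: O, bond orders sum to 2 (valence 2) → 0 H
  atom 18: C, bond orders sum to 1 (valence 4) → 3 H
Totals → C:12, H:11, Cl:1, I:1, N:1, O:3.

C12H11ClINO3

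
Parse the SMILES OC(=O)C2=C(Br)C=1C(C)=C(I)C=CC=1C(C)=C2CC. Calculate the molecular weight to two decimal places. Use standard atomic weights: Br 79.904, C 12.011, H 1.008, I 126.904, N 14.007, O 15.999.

First, the molecular formula is C15H14BrIO2 (counting implicit H from valence).
  Br: 1 × 79.904 = 79.904
  C: 15 × 12.011 = 180.165
  H: 14 × 1.008 = 14.112
  I: 1 × 126.904 = 126.904
  O: 2 × 15.999 = 31.998
Sum: 1×79.904 + 15×12.011 + 14×1.008 + 1×126.904 + 2×15.999 = 433.083 → 433.08 g/mol.

433.08 g/mol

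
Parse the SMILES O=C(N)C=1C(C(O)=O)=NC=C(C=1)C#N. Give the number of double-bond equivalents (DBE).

Degree of unsaturation = (number of rings) + (number of π bonds).
Ring closures in the SMILES: 1.
π bonds: 5 double bonds (each 1 DoU), 1 triple bond (each 2 DoU) → 7 DoU from unsaturation.
Total DoU = 1 + 7 = 8.

8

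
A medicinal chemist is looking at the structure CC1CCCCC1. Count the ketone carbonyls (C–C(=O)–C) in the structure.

0

Scan the SMILES for the ketone motif — none present.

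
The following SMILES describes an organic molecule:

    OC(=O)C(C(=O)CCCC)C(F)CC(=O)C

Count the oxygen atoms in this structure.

Scan the SMILES for O atoms (remember two-letter symbols like Cl and Br are single atoms).
Oxygen count: 4.

4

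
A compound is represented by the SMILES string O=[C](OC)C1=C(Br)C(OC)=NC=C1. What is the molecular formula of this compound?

Walk through each heavy atom and fill implicit hydrogens from standard valence (C 4, N 3, O 2, S 2, halogen 1):
  atom 1: O, bond orders sum to 2 (valence 2) → 0 H
  atom 2: C with explicit H count 0
  atom 3: O, bond orders sum to 2 (valence 2) → 0 H
  atom 4: C, bond orders sum to 1 (valence 4) → 3 H
  atom 5: C, bond orders sum to 4 (valence 4) → 0 H
  atom 6: C, bond orders sum to 4 (valence 4) → 0 H
  atom 7: Br (halogen, monovalent) → 0 H
  atom 8: C, bond orders sum to 4 (valence 4) → 0 H
  atom 9: O, bond orders sum to 2 (valence 2) → 0 H
  atom 10: C, bond orders sum to 1 (valence 4) → 3 H
  atom 11: N, bond orders sum to 3 (valence 3) → 0 H
  atom 12: C, bond orders sum to 3 (valence 4) → 1 H
  atom 13: C, bond orders sum to 3 (valence 4) → 1 H
Totals → C:8, H:8, Br:1, N:1, O:3.
In Hill order: C8H8BrNO3.

C8H8BrNO3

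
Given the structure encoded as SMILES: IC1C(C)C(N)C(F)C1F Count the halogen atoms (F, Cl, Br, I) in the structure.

Halogen atoms appear at heavy-atom positions 1, 8, 10 (2×F, 1×I).
Other groups present: 1 primary amine.
Halogen count: 3.

3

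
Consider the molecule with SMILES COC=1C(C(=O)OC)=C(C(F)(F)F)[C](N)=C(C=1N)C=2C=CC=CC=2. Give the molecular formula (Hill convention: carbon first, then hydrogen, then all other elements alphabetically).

Walk through each heavy atom and fill implicit hydrogens from standard valence (C 4, N 3, O 2, S 2, halogen 1):
  atom 1: C, bond orders sum to 1 (valence 4) → 3 H
  atom 2: O, bond orders sum to 2 (valence 2) → 0 H
  atom 3: C, bond orders sum to 4 (valence 4) → 0 H
  atom 4: C, bond orders sum to 4 (valence 4) → 0 H
  atom 5: C, bond orders sum to 4 (valence 4) → 0 H
  atom 6: O, bond orders sum to 2 (valence 2) → 0 H
  atom 7: O, bond orders sum to 2 (valence 2) → 0 H
  atom 8: C, bond orders sum to 1 (valence 4) → 3 H
  atom 9: C, bond orders sum to 4 (valence 4) → 0 H
  atom 10: C, bond orders sum to 4 (valence 4) → 0 H
  atom 11: F (halogen, monovalent) → 0 H
  atom 12: F (halogen, monovalent) → 0 H
  atom 13: F (halogen, monovalent) → 0 H
  atom 14: C with explicit H count 0
  atom 15: N, bond orders sum to 1 (valence 3) → 2 H
  atom 16: C, bond orders sum to 4 (valence 4) → 0 H
  atom 17: C, bond orders sum to 4 (valence 4) → 0 H
  atom 18: N, bond orders sum to 1 (valence 3) → 2 H
  atom 19: C, bond orders sum to 4 (valence 4) → 0 H
  atom 20: C, bond orders sum to 3 (valence 4) → 1 H
  atom 21: C, bond orders sum to 3 (valence 4) → 1 H
  atom 22: C, bond orders sum to 3 (valence 4) → 1 H
  atom 23: C, bond orders sum to 3 (valence 4) → 1 H
  atom 24: C, bond orders sum to 3 (valence 4) → 1 H
Totals → C:16, H:15, F:3, N:2, O:3.
In Hill order: C16H15F3N2O3.

C16H15F3N2O3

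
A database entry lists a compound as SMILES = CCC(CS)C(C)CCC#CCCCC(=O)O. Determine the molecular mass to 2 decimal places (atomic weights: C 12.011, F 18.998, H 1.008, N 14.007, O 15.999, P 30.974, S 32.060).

256.40 g/mol

First, the molecular formula is C14H24O2S (counting implicit H from valence).
  C: 14 × 12.011 = 168.154
  H: 24 × 1.008 = 24.192
  O: 2 × 15.999 = 31.998
  S: 1 × 32.060 = 32.060
Sum: 14×12.011 + 24×1.008 + 2×15.999 + 1×32.060 = 256.404 → 256.40 g/mol.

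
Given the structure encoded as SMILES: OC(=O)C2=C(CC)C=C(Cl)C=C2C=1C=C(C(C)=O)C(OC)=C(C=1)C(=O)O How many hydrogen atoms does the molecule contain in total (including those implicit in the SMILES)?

17

Walk through each heavy atom and fill implicit hydrogens from standard valence (C 4, N 3, O 2, S 2, halogen 1):
  atom 1: O, bond orders sum to 1 (valence 2) → 1 H
  atom 2: C, bond orders sum to 4 (valence 4) → 0 H
  atom 3: O, bond orders sum to 2 (valence 2) → 0 H
  atom 4: C, bond orders sum to 4 (valence 4) → 0 H
  atom 5: C, bond orders sum to 4 (valence 4) → 0 H
  atom 6: C, bond orders sum to 2 (valence 4) → 2 H
  atom 7: C, bond orders sum to 1 (valence 4) → 3 H
  atom 8: C, bond orders sum to 3 (valence 4) → 1 H
  atom 9: C, bond orders sum to 4 (valence 4) → 0 H
  atom 10: Cl (halogen, monovalent) → 0 H
  atom 11: C, bond orders sum to 3 (valence 4) → 1 H
  atom 12: C, bond orders sum to 4 (valence 4) → 0 H
  atom 13: C, bond orders sum to 4 (valence 4) → 0 H
  atom 14: C, bond orders sum to 3 (valence 4) → 1 H
  atom 15: C, bond orders sum to 4 (valence 4) → 0 H
  atom 16: C, bond orders sum to 4 (valence 4) → 0 H
  atom 17: C, bond orders sum to 1 (valence 4) → 3 H
  atom 18: O, bond orders sum to 2 (valence 2) → 0 H
  atom 19: C, bond orders sum to 4 (valence 4) → 0 H
  atom 20: O, bond orders sum to 2 (valence 2) → 0 H
  atom 21: C, bond orders sum to 1 (valence 4) → 3 H
  atom 22: C, bond orders sum to 4 (valence 4) → 0 H
  atom 23: C, bond orders sum to 3 (valence 4) → 1 H
  atom 24: C, bond orders sum to 4 (valence 4) → 0 H
  atom 25: O, bond orders sum to 2 (valence 2) → 0 H
  atom 26: O, bond orders sum to 1 (valence 2) → 1 H
Total hydrogens: 17.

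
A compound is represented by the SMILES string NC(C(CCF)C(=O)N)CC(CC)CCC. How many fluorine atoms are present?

1

Scan the SMILES for F atoms (remember two-letter symbols like Cl and Br are single atoms).
Fluorine count: 1.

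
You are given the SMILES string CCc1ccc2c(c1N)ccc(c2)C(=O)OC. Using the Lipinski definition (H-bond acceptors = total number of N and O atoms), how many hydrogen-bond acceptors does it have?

3

N atoms: 1; O atoms: 2.
Lipinski HBA = 1 + 2 = 3.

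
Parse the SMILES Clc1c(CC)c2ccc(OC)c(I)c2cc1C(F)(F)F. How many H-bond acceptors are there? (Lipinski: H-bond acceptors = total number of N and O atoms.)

N atoms: 0; O atoms: 1.
Lipinski HBA = 0 + 1 = 1.

1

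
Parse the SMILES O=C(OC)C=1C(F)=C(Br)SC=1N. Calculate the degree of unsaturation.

Molecular formula: C6H5BrFNO2S.
DoU = (2C + 2 + N − H − X) / 2, where X is the halogen count and O/S are ignored.
    = (2·6 + 2 + 1 − 5 − 2) / 2 = 8 / 2 = 4.

4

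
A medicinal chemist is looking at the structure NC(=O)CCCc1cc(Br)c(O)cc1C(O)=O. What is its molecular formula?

Walk through each heavy atom and fill implicit hydrogens from standard valence (C 4, N 3, O 2, S 2, halogen 1); for lowercase aromatic atoms, an aromatic c carries 1 H when it has two neighbours and 0 H with three, and aromatic n carries 0 H:
  atom 1: N, bond orders sum to 1 (valence 3) → 2 H
  atom 2: C, bond orders sum to 4 (valence 4) → 0 H
  atom 3: O, bond orders sum to 2 (valence 2) → 0 H
  atom 4: C, bond orders sum to 2 (valence 4) → 2 H
  atom 5: C, bond orders sum to 2 (valence 4) → 2 H
  atom 6: C, bond orders sum to 2 (valence 4) → 2 H
  atom 7: aromatic c, 3 neighbours → 0 H
  atom 8: aromatic c, 2 neighbours → 1 H
  atom 9: aromatic c, 3 neighbours → 0 H
  atom 10: Br (halogen, monovalent) → 0 H
  atom 11: aromatic c, 3 neighbours → 0 H
  atom 12: O, bond orders sum to 1 (valence 2) → 1 H
  atom 13: aromatic c, 2 neighbours → 1 H
  atom 14: aromatic c, 3 neighbours → 0 H
  atom 15: C, bond orders sum to 4 (valence 4) → 0 H
  atom 16: O, bond orders sum to 1 (valence 2) → 1 H
  atom 17: O, bond orders sum to 2 (valence 2) → 0 H
Totals → C:11, H:12, Br:1, N:1, O:4.

C11H12BrNO4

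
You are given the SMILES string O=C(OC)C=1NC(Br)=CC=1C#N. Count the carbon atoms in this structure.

7

Count every carbon token in the SMILES (each C, including those in ring-closure positions and inside branches).
Carbon count: 7.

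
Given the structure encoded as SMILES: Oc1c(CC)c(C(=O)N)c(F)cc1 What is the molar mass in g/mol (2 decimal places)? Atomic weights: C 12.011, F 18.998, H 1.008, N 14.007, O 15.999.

183.18 g/mol

First, the molecular formula is C9H10FNO2 (counting implicit H from valence).
  C: 9 × 12.011 = 108.099
  F: 1 × 18.998 = 18.998
  H: 10 × 1.008 = 10.080
  N: 1 × 14.007 = 14.007
  O: 2 × 15.999 = 31.998
Sum: 9×12.011 + 1×18.998 + 10×1.008 + 1×14.007 + 2×15.999 = 183.182 → 183.18 g/mol.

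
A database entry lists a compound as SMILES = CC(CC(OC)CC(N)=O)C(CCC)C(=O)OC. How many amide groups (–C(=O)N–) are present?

The amide motif appears at heavy-atom position 8 in the SMILES.
Other groups present: 1 ester, 1 ether.
Amide count: 1.

1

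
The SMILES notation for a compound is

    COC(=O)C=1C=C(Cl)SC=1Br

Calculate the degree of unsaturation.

4

Degree of unsaturation = (number of rings) + (number of π bonds).
Ring closures in the SMILES: 1.
π bonds: 3 double bonds (each 1 DoU) → 3 DoU from unsaturation.
Total DoU = 1 + 3 = 4.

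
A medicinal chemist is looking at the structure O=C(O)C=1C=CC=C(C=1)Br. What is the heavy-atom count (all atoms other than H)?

Every atom symbol written in the SMILES (organic subset) is one heavy atom; implicit H are not written.
Heavy atoms by element → Br:1, C:7, O:2.
Total: 10.

10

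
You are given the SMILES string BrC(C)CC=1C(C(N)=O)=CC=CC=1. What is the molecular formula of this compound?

Walk through each heavy atom and fill implicit hydrogens from standard valence (C 4, N 3, O 2, S 2, halogen 1):
  atom 1: Br (halogen, monovalent) → 0 H
  atom 2: C, bond orders sum to 3 (valence 4) → 1 H
  atom 3: C, bond orders sum to 1 (valence 4) → 3 H
  atom 4: C, bond orders sum to 2 (valence 4) → 2 H
  atom 5: C, bond orders sum to 4 (valence 4) → 0 H
  atom 6: C, bond orders sum to 4 (valence 4) → 0 H
  atom 7: C, bond orders sum to 4 (valence 4) → 0 H
  atom 8: N, bond orders sum to 1 (valence 3) → 2 H
  atom 9: O, bond orders sum to 2 (valence 2) → 0 H
  atom 10: C, bond orders sum to 3 (valence 4) → 1 H
  atom 11: C, bond orders sum to 3 (valence 4) → 1 H
  atom 12: C, bond orders sum to 3 (valence 4) → 1 H
  atom 13: C, bond orders sum to 3 (valence 4) → 1 H
Totals → C:10, H:12, Br:1, N:1, O:1.

C10H12BrNO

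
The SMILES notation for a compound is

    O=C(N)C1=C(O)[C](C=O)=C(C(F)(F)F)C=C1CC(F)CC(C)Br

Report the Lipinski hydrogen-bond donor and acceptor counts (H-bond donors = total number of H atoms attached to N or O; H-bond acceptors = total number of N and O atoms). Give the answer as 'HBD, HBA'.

3, 4

Donors: find every N or O and count the H atoms it carries.
  atom 1 (O): bond orders sum to 2 → 0 H
  atom 3 (N): bond orders sum to 1 → 2 H
  atom 6 (O): bond orders sum to 1 → 1 H
  atom 9 (O): bond orders sum to 2 → 0 H
Lipinski HBD = 3.
Acceptors: N atoms = 1, O atoms = 3 → HBA = 4.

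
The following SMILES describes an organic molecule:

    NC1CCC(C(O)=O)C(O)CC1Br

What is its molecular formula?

Walk through each heavy atom and fill implicit hydrogens from standard valence (C 4, N 3, O 2, S 2, halogen 1):
  atom 1: N, bond orders sum to 1 (valence 3) → 2 H
  atom 2: C, bond orders sum to 3 (valence 4) → 1 H
  atom 3: C, bond orders sum to 2 (valence 4) → 2 H
  atom 4: C, bond orders sum to 2 (valence 4) → 2 H
  atom 5: C, bond orders sum to 3 (valence 4) → 1 H
  atom 6: C, bond orders sum to 4 (valence 4) → 0 H
  atom 7: O, bond orders sum to 1 (valence 2) → 1 H
  atom 8: O, bond orders sum to 2 (valence 2) → 0 H
  atom 9: C, bond orders sum to 3 (valence 4) → 1 H
  atom 10: O, bond orders sum to 1 (valence 2) → 1 H
  atom 11: C, bond orders sum to 2 (valence 4) → 2 H
  atom 12: C, bond orders sum to 3 (valence 4) → 1 H
  atom 13: Br (halogen, monovalent) → 0 H
Totals → C:8, H:14, Br:1, N:1, O:3.
In Hill order: C8H14BrNO3.

C8H14BrNO3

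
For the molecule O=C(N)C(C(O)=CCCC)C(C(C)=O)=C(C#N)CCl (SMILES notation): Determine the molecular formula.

Walk through each heavy atom and fill implicit hydrogens from standard valence (C 4, N 3, O 2, S 2, halogen 1):
  atom 1: O, bond orders sum to 2 (valence 2) → 0 H
  atom 2: C, bond orders sum to 4 (valence 4) → 0 H
  atom 3: N, bond orders sum to 1 (valence 3) → 2 H
  atom 4: C, bond orders sum to 3 (valence 4) → 1 H
  atom 5: C, bond orders sum to 4 (valence 4) → 0 H
  atom 6: O, bond orders sum to 1 (valence 2) → 1 H
  atom 7: C, bond orders sum to 3 (valence 4) → 1 H
  atom 8: C, bond orders sum to 2 (valence 4) → 2 H
  atom 9: C, bond orders sum to 2 (valence 4) → 2 H
  atom 10: C, bond orders sum to 1 (valence 4) → 3 H
  atom 11: C, bond orders sum to 4 (valence 4) → 0 H
  atom 12: C, bond orders sum to 4 (valence 4) → 0 H
  atom 13: C, bond orders sum to 1 (valence 4) → 3 H
  atom 14: O, bond orders sum to 2 (valence 2) → 0 H
  atom 15: C, bond orders sum to 4 (valence 4) → 0 H
  atom 16: C, bond orders sum to 4 (valence 4) → 0 H
  atom 17: N, bond orders sum to 3 (valence 3) → 0 H
  atom 18: C, bond orders sum to 2 (valence 4) → 2 H
  atom 19: Cl (halogen, monovalent) → 0 H
Totals → C:13, H:17, Cl:1, N:2, O:3.
In Hill order: C13H17ClN2O3.

C13H17ClN2O3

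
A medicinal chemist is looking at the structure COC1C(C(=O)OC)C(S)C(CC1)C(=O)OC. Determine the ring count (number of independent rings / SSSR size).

1

In SMILES, each pair of matching ring-closure digits denotes one ring-closing bond; the number of such bonds equals the number of independent rings.
Ring-closure bonds here: 1.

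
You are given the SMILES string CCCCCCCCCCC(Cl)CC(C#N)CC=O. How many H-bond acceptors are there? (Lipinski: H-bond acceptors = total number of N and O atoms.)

N atoms: 1; O atoms: 1.
Lipinski HBA = 1 + 1 = 2.

2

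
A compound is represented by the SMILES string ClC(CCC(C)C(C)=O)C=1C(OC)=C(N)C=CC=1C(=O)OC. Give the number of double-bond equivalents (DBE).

6

Degree of unsaturation = (number of rings) + (number of π bonds).
Ring closures in the SMILES: 1.
π bonds: 5 double bonds (each 1 DoU) → 5 DoU from unsaturation.
Total DoU = 1 + 5 = 6.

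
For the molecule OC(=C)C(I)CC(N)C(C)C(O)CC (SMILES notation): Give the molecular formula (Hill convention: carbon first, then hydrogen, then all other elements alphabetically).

C10H20INO2

Walk through each heavy atom and fill implicit hydrogens from standard valence (C 4, N 3, O 2, S 2, halogen 1):
  atom 1: O, bond orders sum to 1 (valence 2) → 1 H
  atom 2: C, bond orders sum to 4 (valence 4) → 0 H
  atom 3: C, bond orders sum to 2 (valence 4) → 2 H
  atom 4: C, bond orders sum to 3 (valence 4) → 1 H
  atom 5: I (halogen, monovalent) → 0 H
  atom 6: C, bond orders sum to 2 (valence 4) → 2 H
  atom 7: C, bond orders sum to 3 (valence 4) → 1 H
  atom 8: N, bond orders sum to 1 (valence 3) → 2 H
  atom 9: C, bond orders sum to 3 (valence 4) → 1 H
  atom 10: C, bond orders sum to 1 (valence 4) → 3 H
  atom 11: C, bond orders sum to 3 (valence 4) → 1 H
  atom 12: O, bond orders sum to 1 (valence 2) → 1 H
  atom 13: C, bond orders sum to 2 (valence 4) → 2 H
  atom 14: C, bond orders sum to 1 (valence 4) → 3 H
Totals → C:10, H:20, I:1, N:1, O:2.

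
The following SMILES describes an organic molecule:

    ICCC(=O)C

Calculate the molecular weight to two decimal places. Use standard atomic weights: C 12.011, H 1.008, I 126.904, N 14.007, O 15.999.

198.00 g/mol

First, the molecular formula is C4H7IO (counting implicit H from valence).
  C: 4 × 12.011 = 48.044
  H: 7 × 1.008 = 7.056
  I: 1 × 126.904 = 126.904
  O: 1 × 15.999 = 15.999
Sum: 4×12.011 + 7×1.008 + 1×126.904 + 1×15.999 = 198.003 → 198.00 g/mol.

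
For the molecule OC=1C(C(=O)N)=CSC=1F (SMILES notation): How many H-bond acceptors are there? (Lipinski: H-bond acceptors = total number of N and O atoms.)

N atoms: 1; O atoms: 2.
Lipinski HBA = 1 + 2 = 3.

3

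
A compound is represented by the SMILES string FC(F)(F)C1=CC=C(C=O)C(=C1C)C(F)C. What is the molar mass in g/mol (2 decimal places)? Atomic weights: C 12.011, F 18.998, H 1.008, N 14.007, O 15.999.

234.19 g/mol

First, the molecular formula is C11H10F4O (counting implicit H from valence).
  C: 11 × 12.011 = 132.121
  F: 4 × 18.998 = 75.992
  H: 10 × 1.008 = 10.080
  O: 1 × 15.999 = 15.999
Sum: 11×12.011 + 4×18.998 + 10×1.008 + 1×15.999 = 234.192 → 234.19 g/mol.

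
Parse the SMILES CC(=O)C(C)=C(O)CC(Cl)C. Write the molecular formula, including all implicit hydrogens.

Walk through each heavy atom and fill implicit hydrogens from standard valence (C 4, N 3, O 2, S 2, halogen 1):
  atom 1: C, bond orders sum to 1 (valence 4) → 3 H
  atom 2: C, bond orders sum to 4 (valence 4) → 0 H
  atom 3: O, bond orders sum to 2 (valence 2) → 0 H
  atom 4: C, bond orders sum to 4 (valence 4) → 0 H
  atom 5: C, bond orders sum to 1 (valence 4) → 3 H
  atom 6: C, bond orders sum to 4 (valence 4) → 0 H
  atom 7: O, bond orders sum to 1 (valence 2) → 1 H
  atom 8: C, bond orders sum to 2 (valence 4) → 2 H
  atom 9: C, bond orders sum to 3 (valence 4) → 1 H
  atom 10: Cl (halogen, monovalent) → 0 H
  atom 11: C, bond orders sum to 1 (valence 4) → 3 H
Totals → C:8, H:13, Cl:1, O:2.
In Hill order: C8H13ClO2.

C8H13ClO2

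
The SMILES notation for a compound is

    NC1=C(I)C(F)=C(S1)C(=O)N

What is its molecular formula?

Walk through each heavy atom and fill implicit hydrogens from standard valence (C 4, N 3, O 2, S 2, halogen 1):
  atom 1: N, bond orders sum to 1 (valence 3) → 2 H
  atom 2: C, bond orders sum to 4 (valence 4) → 0 H
  atom 3: C, bond orders sum to 4 (valence 4) → 0 H
  atom 4: I (halogen, monovalent) → 0 H
  atom 5: C, bond orders sum to 4 (valence 4) → 0 H
  atom 6: F (halogen, monovalent) → 0 H
  atom 7: C, bond orders sum to 4 (valence 4) → 0 H
  atom 8: S, bond orders sum to 2 (valence 2) → 0 H
  atom 9: C, bond orders sum to 4 (valence 4) → 0 H
  atom 10: O, bond orders sum to 2 (valence 2) → 0 H
  atom 11: N, bond orders sum to 1 (valence 3) → 2 H
Totals → C:5, H:4, F:1, I:1, N:2, O:1, S:1.

C5H4FIN2OS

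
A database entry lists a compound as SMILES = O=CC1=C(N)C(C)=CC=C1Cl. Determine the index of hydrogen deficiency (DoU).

Degree of unsaturation = (number of rings) + (number of π bonds).
Ring closures in the SMILES: 1.
π bonds: 4 double bonds (each 1 DoU) → 4 DoU from unsaturation.
Total DoU = 1 + 4 = 5.

5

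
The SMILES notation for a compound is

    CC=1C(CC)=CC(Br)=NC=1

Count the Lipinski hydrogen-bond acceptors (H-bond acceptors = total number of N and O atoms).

1

N atoms: 1; O atoms: 0.
Lipinski HBA = 1 + 0 = 1.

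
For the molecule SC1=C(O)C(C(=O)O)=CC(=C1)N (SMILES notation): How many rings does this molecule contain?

1

In SMILES, each pair of matching ring-closure digits denotes one ring-closing bond; the number of such bonds equals the number of independent rings.
Ring-closure bonds here: 1.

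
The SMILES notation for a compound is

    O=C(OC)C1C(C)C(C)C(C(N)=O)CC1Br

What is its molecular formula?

Walk through each heavy atom and fill implicit hydrogens from standard valence (C 4, N 3, O 2, S 2, halogen 1):
  atom 1: O, bond orders sum to 2 (valence 2) → 0 H
  atom 2: C, bond orders sum to 4 (valence 4) → 0 H
  atom 3: O, bond orders sum to 2 (valence 2) → 0 H
  atom 4: C, bond orders sum to 1 (valence 4) → 3 H
  atom 5: C, bond orders sum to 3 (valence 4) → 1 H
  atom 6: C, bond orders sum to 3 (valence 4) → 1 H
  atom 7: C, bond orders sum to 1 (valence 4) → 3 H
  atom 8: C, bond orders sum to 3 (valence 4) → 1 H
  atom 9: C, bond orders sum to 1 (valence 4) → 3 H
  atom 10: C, bond orders sum to 3 (valence 4) → 1 H
  atom 11: C, bond orders sum to 4 (valence 4) → 0 H
  atom 12: N, bond orders sum to 1 (valence 3) → 2 H
  atom 13: O, bond orders sum to 2 (valence 2) → 0 H
  atom 14: C, bond orders sum to 2 (valence 4) → 2 H
  atom 15: C, bond orders sum to 3 (valence 4) → 1 H
  atom 16: Br (halogen, monovalent) → 0 H
Totals → C:11, H:18, Br:1, N:1, O:3.
In Hill order: C11H18BrNO3.

C11H18BrNO3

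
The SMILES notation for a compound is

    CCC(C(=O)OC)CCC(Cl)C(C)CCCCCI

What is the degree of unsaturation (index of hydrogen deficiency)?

Degree of unsaturation = (number of rings) + (number of π bonds).
Ring closures in the SMILES: 0.
π bonds: 1 double bond (each 1 DoU) → 1 DoU from unsaturation.
Total DoU = 0 + 1 = 1.

1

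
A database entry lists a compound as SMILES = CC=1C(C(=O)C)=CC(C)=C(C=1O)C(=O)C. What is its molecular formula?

C12H14O3

Walk through each heavy atom and fill implicit hydrogens from standard valence (C 4, N 3, O 2, S 2, halogen 1):
  atom 1: C, bond orders sum to 1 (valence 4) → 3 H
  atom 2: C, bond orders sum to 4 (valence 4) → 0 H
  atom 3: C, bond orders sum to 4 (valence 4) → 0 H
  atom 4: C, bond orders sum to 4 (valence 4) → 0 H
  atom 5: O, bond orders sum to 2 (valence 2) → 0 H
  atom 6: C, bond orders sum to 1 (valence 4) → 3 H
  atom 7: C, bond orders sum to 3 (valence 4) → 1 H
  atom 8: C, bond orders sum to 4 (valence 4) → 0 H
  atom 9: C, bond orders sum to 1 (valence 4) → 3 H
  atom 10: C, bond orders sum to 4 (valence 4) → 0 H
  atom 11: C, bond orders sum to 4 (valence 4) → 0 H
  atom 12: O, bond orders sum to 1 (valence 2) → 1 H
  atom 13: C, bond orders sum to 4 (valence 4) → 0 H
  atom 14: O, bond orders sum to 2 (valence 2) → 0 H
  atom 15: C, bond orders sum to 1 (valence 4) → 3 H
Totals → C:12, H:14, O:3.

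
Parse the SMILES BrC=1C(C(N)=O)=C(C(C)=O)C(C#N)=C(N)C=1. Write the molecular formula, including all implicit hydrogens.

C10H8BrN3O2

Walk through each heavy atom and fill implicit hydrogens from standard valence (C 4, N 3, O 2, S 2, halogen 1):
  atom 1: Br (halogen, monovalent) → 0 H
  atom 2: C, bond orders sum to 4 (valence 4) → 0 H
  atom 3: C, bond orders sum to 4 (valence 4) → 0 H
  atom 4: C, bond orders sum to 4 (valence 4) → 0 H
  atom 5: N, bond orders sum to 1 (valence 3) → 2 H
  atom 6: O, bond orders sum to 2 (valence 2) → 0 H
  atom 7: C, bond orders sum to 4 (valence 4) → 0 H
  atom 8: C, bond orders sum to 4 (valence 4) → 0 H
  atom 9: C, bond orders sum to 1 (valence 4) → 3 H
  atom 10: O, bond orders sum to 2 (valence 2) → 0 H
  atom 11: C, bond orders sum to 4 (valence 4) → 0 H
  atom 12: C, bond orders sum to 4 (valence 4) → 0 H
  atom 13: N, bond orders sum to 3 (valence 3) → 0 H
  atom 14: C, bond orders sum to 4 (valence 4) → 0 H
  atom 15: N, bond orders sum to 1 (valence 3) → 2 H
  atom 16: C, bond orders sum to 3 (valence 4) → 1 H
Totals → C:10, H:8, Br:1, N:3, O:2.
In Hill order: C10H8BrN3O2.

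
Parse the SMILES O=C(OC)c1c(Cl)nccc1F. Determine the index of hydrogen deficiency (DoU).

Molecular formula: C7H5ClFNO2.
DoU = (2C + 2 + N − H − X) / 2, where X is the halogen count and O/S are ignored.
    = (2·7 + 2 + 1 − 5 − 2) / 2 = 10 / 2 = 5.

5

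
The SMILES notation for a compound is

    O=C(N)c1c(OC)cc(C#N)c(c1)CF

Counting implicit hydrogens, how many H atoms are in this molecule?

9

Walk through each heavy atom and fill implicit hydrogens from standard valence (C 4, N 3, O 2, S 2, halogen 1); for lowercase aromatic atoms, an aromatic c carries 1 H when it has two neighbours and 0 H with three, and aromatic n carries 0 H:
  atom 1: O, bond orders sum to 2 (valence 2) → 0 H
  atom 2: C, bond orders sum to 4 (valence 4) → 0 H
  atom 3: N, bond orders sum to 1 (valence 3) → 2 H
  atom 4: aromatic c, 3 neighbours → 0 H
  atom 5: aromatic c, 3 neighbours → 0 H
  atom 6: O, bond orders sum to 2 (valence 2) → 0 H
  atom 7: C, bond orders sum to 1 (valence 4) → 3 H
  atom 8: aromatic c, 2 neighbours → 1 H
  atom 9: aromatic c, 3 neighbours → 0 H
  atom 10: C, bond orders sum to 4 (valence 4) → 0 H
  atom 11: N, bond orders sum to 3 (valence 3) → 0 H
  atom 12: aromatic c, 3 neighbours → 0 H
  atom 13: aromatic c, 2 neighbours → 1 H
  atom 14: C, bond orders sum to 2 (valence 4) → 2 H
  atom 15: F (halogen, monovalent) → 0 H
Total hydrogens: 9.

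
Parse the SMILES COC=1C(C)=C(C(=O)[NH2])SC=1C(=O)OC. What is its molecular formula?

C9H11NO4S

Walk through each heavy atom and fill implicit hydrogens from standard valence (C 4, N 3, O 2, S 2, halogen 1):
  atom 1: C, bond orders sum to 1 (valence 4) → 3 H
  atom 2: O, bond orders sum to 2 (valence 2) → 0 H
  atom 3: C, bond orders sum to 4 (valence 4) → 0 H
  atom 4: C, bond orders sum to 4 (valence 4) → 0 H
  atom 5: C, bond orders sum to 1 (valence 4) → 3 H
  atom 6: C, bond orders sum to 4 (valence 4) → 0 H
  atom 7: C, bond orders sum to 4 (valence 4) → 0 H
  atom 8: O, bond orders sum to 2 (valence 2) → 0 H
  atom 9: N with explicit H count 2
  atom 10: S, bond orders sum to 2 (valence 2) → 0 H
  atom 11: C, bond orders sum to 4 (valence 4) → 0 H
  atom 12: C, bond orders sum to 4 (valence 4) → 0 H
  atom 13: O, bond orders sum to 2 (valence 2) → 0 H
  atom 14: O, bond orders sum to 2 (valence 2) → 0 H
  atom 15: C, bond orders sum to 1 (valence 4) → 3 H
Totals → C:9, H:11, N:1, O:4, S:1.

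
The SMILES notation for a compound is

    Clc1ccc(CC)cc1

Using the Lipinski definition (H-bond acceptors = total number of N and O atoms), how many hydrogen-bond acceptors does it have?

N atoms: 0; O atoms: 0.
Lipinski HBA = 0 + 0 = 0.

0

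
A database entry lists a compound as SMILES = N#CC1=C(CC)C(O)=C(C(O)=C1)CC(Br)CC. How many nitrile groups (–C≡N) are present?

1

The nitrile motif appears at heavy-atom position 2 in the SMILES.
Other groups present: 2 hydroxyl.
Nitrile count: 1.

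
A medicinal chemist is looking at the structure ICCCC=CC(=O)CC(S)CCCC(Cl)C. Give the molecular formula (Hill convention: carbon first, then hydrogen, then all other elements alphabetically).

Walk through each heavy atom and fill implicit hydrogens from standard valence (C 4, N 3, O 2, S 2, halogen 1):
  atom 1: I (halogen, monovalent) → 0 H
  atom 2: C, bond orders sum to 2 (valence 4) → 2 H
  atom 3: C, bond orders sum to 2 (valence 4) → 2 H
  atom 4: C, bond orders sum to 2 (valence 4) → 2 H
  atom 5: C, bond orders sum to 3 (valence 4) → 1 H
  atom 6: C, bond orders sum to 3 (valence 4) → 1 H
  atom 7: C, bond orders sum to 4 (valence 4) → 0 H
  atom 8: O, bond orders sum to 2 (valence 2) → 0 H
  atom 9: C, bond orders sum to 2 (valence 4) → 2 H
  atom 10: C, bond orders sum to 3 (valence 4) → 1 H
  atom 11: S, bond orders sum to 1 (valence 2) → 1 H
  atom 12: C, bond orders sum to 2 (valence 4) → 2 H
  atom 13: C, bond orders sum to 2 (valence 4) → 2 H
  atom 14: C, bond orders sum to 2 (valence 4) → 2 H
  atom 15: C, bond orders sum to 3 (valence 4) → 1 H
  atom 16: Cl (halogen, monovalent) → 0 H
  atom 17: C, bond orders sum to 1 (valence 4) → 3 H
Totals → C:13, H:22, Cl:1, I:1, O:1, S:1.

C13H22ClIOS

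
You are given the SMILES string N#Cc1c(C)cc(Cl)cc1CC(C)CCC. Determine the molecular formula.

C14H18ClN

Walk through each heavy atom and fill implicit hydrogens from standard valence (C 4, N 3, O 2, S 2, halogen 1); for lowercase aromatic atoms, an aromatic c carries 1 H when it has two neighbours and 0 H with three, and aromatic n carries 0 H:
  atom 1: N, bond orders sum to 3 (valence 3) → 0 H
  atom 2: C, bond orders sum to 4 (valence 4) → 0 H
  atom 3: aromatic c, 3 neighbours → 0 H
  atom 4: aromatic c, 3 neighbours → 0 H
  atom 5: C, bond orders sum to 1 (valence 4) → 3 H
  atom 6: aromatic c, 2 neighbours → 1 H
  atom 7: aromatic c, 3 neighbours → 0 H
  atom 8: Cl (halogen, monovalent) → 0 H
  atom 9: aromatic c, 2 neighbours → 1 H
  atom 10: aromatic c, 3 neighbours → 0 H
  atom 11: C, bond orders sum to 2 (valence 4) → 2 H
  atom 12: C, bond orders sum to 3 (valence 4) → 1 H
  atom 13: C, bond orders sum to 1 (valence 4) → 3 H
  atom 14: C, bond orders sum to 2 (valence 4) → 2 H
  atom 15: C, bond orders sum to 2 (valence 4) → 2 H
  atom 16: C, bond orders sum to 1 (valence 4) → 3 H
Totals → C:14, H:18, Cl:1, N:1.
In Hill order: C14H18ClN.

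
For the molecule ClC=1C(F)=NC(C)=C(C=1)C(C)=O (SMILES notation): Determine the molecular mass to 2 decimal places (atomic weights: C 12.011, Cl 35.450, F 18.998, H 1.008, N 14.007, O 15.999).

First, the molecular formula is C8H7ClFNO (counting implicit H from valence).
  C: 8 × 12.011 = 96.088
  Cl: 1 × 35.450 = 35.450
  F: 1 × 18.998 = 18.998
  H: 7 × 1.008 = 7.056
  N: 1 × 14.007 = 14.007
  O: 1 × 15.999 = 15.999
Sum: 8×12.011 + 1×35.450 + 1×18.998 + 7×1.008 + 1×14.007 + 1×15.999 = 187.598 → 187.60 g/mol.

187.60 g/mol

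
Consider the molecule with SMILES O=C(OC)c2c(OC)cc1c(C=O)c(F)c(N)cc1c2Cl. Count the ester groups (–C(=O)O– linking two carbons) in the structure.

The ester motif appears at heavy-atom position 2 in the SMILES.
Other groups present: 1 aldehyde, 1 ether, 1 primary amine.
Ester count: 1.

1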